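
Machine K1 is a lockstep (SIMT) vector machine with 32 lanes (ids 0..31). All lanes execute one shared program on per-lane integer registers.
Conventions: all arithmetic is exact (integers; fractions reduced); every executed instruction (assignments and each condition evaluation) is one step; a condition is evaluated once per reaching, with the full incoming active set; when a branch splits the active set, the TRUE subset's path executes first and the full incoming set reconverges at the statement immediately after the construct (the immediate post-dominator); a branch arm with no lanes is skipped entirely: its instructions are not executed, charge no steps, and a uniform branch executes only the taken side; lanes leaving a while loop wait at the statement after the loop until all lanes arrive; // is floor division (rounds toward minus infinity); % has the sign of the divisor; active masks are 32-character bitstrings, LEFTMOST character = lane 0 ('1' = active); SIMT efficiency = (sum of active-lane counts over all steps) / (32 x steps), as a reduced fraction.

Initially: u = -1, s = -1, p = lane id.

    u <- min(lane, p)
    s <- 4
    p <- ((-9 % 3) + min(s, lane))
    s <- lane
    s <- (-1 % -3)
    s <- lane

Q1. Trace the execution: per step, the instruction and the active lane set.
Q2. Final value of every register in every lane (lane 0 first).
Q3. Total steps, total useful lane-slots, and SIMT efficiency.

step 0: u <- min(lane, p)            11111111111111111111111111111111
step 1: s <- 4                       11111111111111111111111111111111
step 2: p <- ((-9 % 3) + min(s, lane)) 11111111111111111111111111111111
step 3: s <- lane                    11111111111111111111111111111111
step 4: s <- (-1 % -3)               11111111111111111111111111111111
step 5: s <- lane                    11111111111111111111111111111111

Answer: 6 steps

u: 0,1,2,3,4,5,6,7,8,9,10,11,12,13,14,15,16,17,18,19,20,21,22,23,24,25,26,27,28,29,30,31
s: 0,1,2,3,4,5,6,7,8,9,10,11,12,13,14,15,16,17,18,19,20,21,22,23,24,25,26,27,28,29,30,31
p: 0,1,2,3,4,4,4,4,4,4,4,4,4,4,4,4,4,4,4,4,4,4,4,4,4,4,4,4,4,4,4,4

steps = 6; useful = 192; efficiency = 192/192 = 1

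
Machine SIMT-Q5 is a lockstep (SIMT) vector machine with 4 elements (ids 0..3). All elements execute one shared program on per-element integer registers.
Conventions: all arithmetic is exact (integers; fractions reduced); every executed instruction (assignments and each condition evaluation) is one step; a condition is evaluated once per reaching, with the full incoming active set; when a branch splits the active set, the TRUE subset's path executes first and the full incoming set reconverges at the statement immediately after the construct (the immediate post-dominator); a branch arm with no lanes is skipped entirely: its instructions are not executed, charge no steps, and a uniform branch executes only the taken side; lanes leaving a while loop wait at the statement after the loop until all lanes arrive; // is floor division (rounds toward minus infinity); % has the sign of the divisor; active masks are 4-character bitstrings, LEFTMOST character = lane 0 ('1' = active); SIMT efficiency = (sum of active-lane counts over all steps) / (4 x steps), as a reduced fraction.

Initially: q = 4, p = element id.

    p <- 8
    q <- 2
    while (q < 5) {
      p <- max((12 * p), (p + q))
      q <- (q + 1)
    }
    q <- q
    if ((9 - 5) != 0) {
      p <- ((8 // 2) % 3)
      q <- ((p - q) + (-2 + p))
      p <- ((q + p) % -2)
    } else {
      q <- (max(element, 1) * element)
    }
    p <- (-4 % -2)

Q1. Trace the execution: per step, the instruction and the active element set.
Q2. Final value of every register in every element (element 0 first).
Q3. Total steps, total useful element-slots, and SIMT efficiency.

step 0: p <- 8                       1111
step 1: q <- 2                       1111
step 2: eval (q < 5)                 1111
step 3: p <- max((12 * p), (p + q))  1111
step 4: q <- (q + 1)                 1111
step 5: eval (q < 5)                 1111
step 6: p <- max((12 * p), (p + q))  1111
step 7: q <- (q + 1)                 1111
step 8: eval (q < 5)                 1111
step 9: p <- max((12 * p), (p + q))  1111
step 10: q <- (q + 1)                 1111
step 11: eval (q < 5)                 1111
step 12: q <- q                       1111
step 13: eval ((9 - 5) != 0)          1111
step 14: p <- ((8 // 2) % 3)          1111
step 15: q <- ((p - q) + (-2 + p))    1111
step 16: p <- ((q + p) % -2)          1111
step 17: p <- (-4 % -2)               1111

Answer: 18 steps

q: -5,-5,-5,-5
p: 0,0,0,0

steps = 18; useful = 72; efficiency = 72/72 = 1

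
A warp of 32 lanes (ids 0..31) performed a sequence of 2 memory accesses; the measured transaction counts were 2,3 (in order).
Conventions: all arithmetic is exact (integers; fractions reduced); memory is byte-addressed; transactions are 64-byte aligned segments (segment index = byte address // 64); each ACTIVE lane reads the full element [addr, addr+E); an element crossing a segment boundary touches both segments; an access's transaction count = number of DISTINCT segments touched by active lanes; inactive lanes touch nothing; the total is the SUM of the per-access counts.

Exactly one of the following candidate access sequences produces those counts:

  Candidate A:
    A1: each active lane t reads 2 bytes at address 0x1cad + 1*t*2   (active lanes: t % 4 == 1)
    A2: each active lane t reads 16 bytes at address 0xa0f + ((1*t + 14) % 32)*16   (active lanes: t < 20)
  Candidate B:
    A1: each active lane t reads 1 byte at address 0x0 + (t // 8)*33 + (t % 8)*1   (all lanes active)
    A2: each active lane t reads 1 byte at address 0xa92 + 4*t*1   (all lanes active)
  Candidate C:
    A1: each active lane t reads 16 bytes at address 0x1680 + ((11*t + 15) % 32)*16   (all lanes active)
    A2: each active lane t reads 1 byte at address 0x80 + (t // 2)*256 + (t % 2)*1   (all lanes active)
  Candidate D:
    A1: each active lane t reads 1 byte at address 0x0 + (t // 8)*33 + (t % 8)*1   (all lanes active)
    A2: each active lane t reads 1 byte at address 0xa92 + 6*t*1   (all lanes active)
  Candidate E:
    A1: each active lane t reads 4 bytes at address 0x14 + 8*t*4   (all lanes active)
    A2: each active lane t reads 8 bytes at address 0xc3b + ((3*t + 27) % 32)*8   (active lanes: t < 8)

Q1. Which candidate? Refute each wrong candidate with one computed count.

A: A2 gives 7 transactions, not 3
C: A1 gives 8 transactions, not 2
D: A2 gives 4 transactions, not 3
E: A1 gives 16 transactions, not 2
B: all counts match (2,3)

Answer: B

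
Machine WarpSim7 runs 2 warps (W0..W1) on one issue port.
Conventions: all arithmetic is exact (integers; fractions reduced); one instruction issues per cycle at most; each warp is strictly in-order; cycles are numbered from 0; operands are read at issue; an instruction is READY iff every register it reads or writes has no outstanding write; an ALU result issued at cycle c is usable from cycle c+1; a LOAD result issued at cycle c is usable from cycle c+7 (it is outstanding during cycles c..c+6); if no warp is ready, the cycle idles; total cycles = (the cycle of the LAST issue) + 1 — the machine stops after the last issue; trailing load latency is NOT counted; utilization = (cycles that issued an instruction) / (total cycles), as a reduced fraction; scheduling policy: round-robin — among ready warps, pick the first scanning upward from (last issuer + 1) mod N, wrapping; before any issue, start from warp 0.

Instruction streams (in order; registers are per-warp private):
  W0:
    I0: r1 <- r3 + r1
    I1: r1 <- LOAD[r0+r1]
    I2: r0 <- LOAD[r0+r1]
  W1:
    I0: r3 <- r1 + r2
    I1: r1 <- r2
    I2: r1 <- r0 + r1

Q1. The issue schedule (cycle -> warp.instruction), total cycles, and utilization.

cycle 0: W0.I0
cycle 1: W1.I0
cycle 2: W0.I1
cycle 3: W1.I1
cycle 4: W1.I2
cycle 5: idle
cycle 6: idle
cycle 7: idle
cycle 8: idle
cycle 9: W0.I2

Answer: 10 cycles, utilization 3/5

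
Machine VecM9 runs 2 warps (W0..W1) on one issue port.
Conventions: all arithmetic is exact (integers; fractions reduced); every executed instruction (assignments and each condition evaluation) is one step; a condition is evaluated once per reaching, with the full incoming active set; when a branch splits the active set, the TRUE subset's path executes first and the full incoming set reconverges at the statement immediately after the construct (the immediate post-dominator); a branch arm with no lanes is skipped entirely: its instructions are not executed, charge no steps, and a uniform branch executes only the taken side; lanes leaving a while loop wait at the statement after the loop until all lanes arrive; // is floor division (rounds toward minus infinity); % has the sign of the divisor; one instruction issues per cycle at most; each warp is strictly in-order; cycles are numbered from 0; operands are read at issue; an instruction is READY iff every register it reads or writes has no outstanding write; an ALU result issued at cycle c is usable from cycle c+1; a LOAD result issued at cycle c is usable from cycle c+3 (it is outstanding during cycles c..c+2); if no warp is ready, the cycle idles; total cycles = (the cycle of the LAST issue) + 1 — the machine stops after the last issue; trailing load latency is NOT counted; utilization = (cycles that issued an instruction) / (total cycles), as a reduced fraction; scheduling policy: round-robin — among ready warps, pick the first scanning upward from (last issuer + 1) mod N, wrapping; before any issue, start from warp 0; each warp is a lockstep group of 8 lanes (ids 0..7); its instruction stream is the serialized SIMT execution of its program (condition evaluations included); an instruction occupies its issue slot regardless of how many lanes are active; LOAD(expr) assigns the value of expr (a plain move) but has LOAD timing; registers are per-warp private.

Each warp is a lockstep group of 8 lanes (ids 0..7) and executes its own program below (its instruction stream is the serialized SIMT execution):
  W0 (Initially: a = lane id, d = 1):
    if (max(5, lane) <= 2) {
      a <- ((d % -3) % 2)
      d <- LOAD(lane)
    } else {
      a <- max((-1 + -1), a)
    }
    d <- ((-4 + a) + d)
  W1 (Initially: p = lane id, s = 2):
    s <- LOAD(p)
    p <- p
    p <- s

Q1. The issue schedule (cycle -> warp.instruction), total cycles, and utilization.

cycle 0: W0.I0
cycle 1: W1.I0
cycle 2: W0.I1
cycle 3: W1.I1
cycle 4: W0.I2
cycle 5: W1.I2

Answer: 6 cycles, utilization 1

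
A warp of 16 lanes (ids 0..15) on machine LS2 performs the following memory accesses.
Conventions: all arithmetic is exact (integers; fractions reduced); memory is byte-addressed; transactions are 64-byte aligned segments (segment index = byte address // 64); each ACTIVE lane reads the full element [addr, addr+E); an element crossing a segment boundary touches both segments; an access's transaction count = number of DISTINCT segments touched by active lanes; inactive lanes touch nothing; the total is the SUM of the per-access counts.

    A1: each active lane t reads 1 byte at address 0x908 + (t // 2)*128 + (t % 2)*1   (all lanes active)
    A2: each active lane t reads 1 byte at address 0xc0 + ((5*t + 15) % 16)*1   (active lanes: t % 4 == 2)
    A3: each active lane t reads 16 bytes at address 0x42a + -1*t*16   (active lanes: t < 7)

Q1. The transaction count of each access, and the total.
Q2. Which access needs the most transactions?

A1: 8 transactions
A2: 1 transaction
A3: 2 transactions

Answer: 8,1,2; total 11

Answer: A1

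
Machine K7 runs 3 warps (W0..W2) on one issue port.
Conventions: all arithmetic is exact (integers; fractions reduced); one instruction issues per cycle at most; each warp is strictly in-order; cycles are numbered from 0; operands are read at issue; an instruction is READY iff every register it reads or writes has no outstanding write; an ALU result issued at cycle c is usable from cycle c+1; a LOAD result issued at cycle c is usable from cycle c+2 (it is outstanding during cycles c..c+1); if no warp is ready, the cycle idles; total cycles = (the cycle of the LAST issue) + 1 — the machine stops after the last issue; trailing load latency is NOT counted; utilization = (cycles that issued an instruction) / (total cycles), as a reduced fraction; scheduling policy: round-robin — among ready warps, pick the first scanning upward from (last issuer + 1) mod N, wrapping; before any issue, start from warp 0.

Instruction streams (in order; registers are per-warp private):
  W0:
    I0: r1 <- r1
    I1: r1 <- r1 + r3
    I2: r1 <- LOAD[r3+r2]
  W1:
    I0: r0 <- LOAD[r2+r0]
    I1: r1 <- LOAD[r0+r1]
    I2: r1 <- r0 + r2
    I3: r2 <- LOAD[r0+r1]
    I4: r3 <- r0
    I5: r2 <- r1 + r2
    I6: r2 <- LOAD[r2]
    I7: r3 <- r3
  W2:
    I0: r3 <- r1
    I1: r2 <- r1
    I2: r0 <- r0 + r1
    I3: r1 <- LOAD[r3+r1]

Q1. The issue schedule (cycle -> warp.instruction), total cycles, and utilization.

cycle 0: W0.I0
cycle 1: W1.I0
cycle 2: W2.I0
cycle 3: W0.I1
cycle 4: W1.I1
cycle 5: W2.I1
cycle 6: W0.I2
cycle 7: W1.I2
cycle 8: W2.I2
cycle 9: W1.I3
cycle 10: W2.I3
cycle 11: W1.I4
cycle 12: W1.I5
cycle 13: W1.I6
cycle 14: W1.I7

Answer: 15 cycles, utilization 1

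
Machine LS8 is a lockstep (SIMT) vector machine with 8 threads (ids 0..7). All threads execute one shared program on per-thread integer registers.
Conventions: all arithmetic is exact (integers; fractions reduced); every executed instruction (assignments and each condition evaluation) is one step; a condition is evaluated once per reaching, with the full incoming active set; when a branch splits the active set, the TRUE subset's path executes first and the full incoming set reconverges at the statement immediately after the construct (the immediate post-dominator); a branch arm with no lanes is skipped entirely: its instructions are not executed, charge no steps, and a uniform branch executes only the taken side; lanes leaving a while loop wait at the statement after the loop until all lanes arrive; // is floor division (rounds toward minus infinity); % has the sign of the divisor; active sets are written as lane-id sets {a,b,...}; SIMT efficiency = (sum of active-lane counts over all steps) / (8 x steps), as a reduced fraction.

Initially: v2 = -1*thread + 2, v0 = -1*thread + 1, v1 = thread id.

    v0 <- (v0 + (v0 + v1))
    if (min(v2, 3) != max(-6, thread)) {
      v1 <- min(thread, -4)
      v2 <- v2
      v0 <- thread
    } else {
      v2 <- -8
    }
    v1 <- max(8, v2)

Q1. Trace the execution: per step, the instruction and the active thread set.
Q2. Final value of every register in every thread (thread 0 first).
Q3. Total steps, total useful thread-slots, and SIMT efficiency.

step 0: v0 <- (v0 + (v0 + v1))       {0,1,2,3,4,5,6,7}
step 1: eval (min(v2, 3) != max(-6, thread)) {0,1,2,3,4,5,6,7}
step 2: v1 <- min(thread, -4)        {0,2,3,4,5,6,7}
step 3: v2 <- v2                     {0,2,3,4,5,6,7}
step 4: v0 <- thread                 {0,2,3,4,5,6,7}
step 5: v2 <- -8                     {1}
step 6: v1 <- max(8, v2)             {0,1,2,3,4,5,6,7}

Answer: 7 steps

v2: 2,-8,0,-1,-2,-3,-4,-5
v0: 0,1,2,3,4,5,6,7
v1: 8,8,8,8,8,8,8,8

steps = 7; useful = 46; efficiency = 46/56 = 23/28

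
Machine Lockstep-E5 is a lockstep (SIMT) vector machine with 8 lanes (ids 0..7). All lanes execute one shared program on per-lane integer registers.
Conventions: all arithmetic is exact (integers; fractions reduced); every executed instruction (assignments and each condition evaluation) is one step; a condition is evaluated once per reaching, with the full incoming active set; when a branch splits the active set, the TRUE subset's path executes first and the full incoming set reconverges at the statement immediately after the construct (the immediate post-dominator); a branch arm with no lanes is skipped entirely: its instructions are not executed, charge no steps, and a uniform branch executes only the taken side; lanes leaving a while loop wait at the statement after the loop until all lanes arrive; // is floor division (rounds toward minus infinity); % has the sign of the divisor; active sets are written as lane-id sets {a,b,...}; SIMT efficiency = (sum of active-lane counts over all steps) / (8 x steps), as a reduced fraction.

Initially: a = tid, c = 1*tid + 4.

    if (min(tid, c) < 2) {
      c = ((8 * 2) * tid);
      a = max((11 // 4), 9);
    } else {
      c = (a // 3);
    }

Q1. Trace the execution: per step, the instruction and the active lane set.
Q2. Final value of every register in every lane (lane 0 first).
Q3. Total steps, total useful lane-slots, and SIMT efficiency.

step 0: eval (min(tid, c) < 2)       {0,1,2,3,4,5,6,7}
step 1: c <- ((8 * 2) * tid)         {0,1}
step 2: a <- max((11 // 4), 9)       {0,1}
step 3: c <- (a // 3)                {2,3,4,5,6,7}

Answer: 4 steps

a: 9,9,2,3,4,5,6,7
c: 0,16,0,1,1,1,2,2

steps = 4; useful = 18; efficiency = 18/32 = 9/16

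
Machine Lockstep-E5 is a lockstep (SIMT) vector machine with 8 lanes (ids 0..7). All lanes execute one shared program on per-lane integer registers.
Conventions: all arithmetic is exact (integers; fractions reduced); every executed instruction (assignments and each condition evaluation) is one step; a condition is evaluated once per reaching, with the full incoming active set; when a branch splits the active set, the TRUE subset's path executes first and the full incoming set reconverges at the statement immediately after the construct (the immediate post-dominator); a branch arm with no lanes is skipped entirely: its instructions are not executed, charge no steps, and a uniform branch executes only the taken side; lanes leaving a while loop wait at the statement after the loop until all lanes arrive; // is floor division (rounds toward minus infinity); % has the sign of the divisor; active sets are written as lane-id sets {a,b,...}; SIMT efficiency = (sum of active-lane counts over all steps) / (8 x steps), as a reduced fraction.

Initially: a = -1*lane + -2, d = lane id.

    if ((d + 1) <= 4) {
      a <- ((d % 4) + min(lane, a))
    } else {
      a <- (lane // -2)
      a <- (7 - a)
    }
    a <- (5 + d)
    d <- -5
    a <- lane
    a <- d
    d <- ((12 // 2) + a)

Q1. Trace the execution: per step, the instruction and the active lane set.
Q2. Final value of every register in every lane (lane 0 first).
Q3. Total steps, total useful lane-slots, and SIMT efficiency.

step 0: eval ((d + 1) <= 4)          {0,1,2,3,4,5,6,7}
step 1: a <- ((d % 4) + min(lane, a)) {0,1,2,3}
step 2: a <- (lane // -2)            {4,5,6,7}
step 3: a <- (7 - a)                 {4,5,6,7}
step 4: a <- (5 + d)                 {0,1,2,3,4,5,6,7}
step 5: d <- -5                      {0,1,2,3,4,5,6,7}
step 6: a <- lane                    {0,1,2,3,4,5,6,7}
step 7: a <- d                       {0,1,2,3,4,5,6,7}
step 8: d <- ((12 // 2) + a)         {0,1,2,3,4,5,6,7}

Answer: 9 steps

a: -5,-5,-5,-5,-5,-5,-5,-5
d: 1,1,1,1,1,1,1,1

steps = 9; useful = 60; efficiency = 60/72 = 5/6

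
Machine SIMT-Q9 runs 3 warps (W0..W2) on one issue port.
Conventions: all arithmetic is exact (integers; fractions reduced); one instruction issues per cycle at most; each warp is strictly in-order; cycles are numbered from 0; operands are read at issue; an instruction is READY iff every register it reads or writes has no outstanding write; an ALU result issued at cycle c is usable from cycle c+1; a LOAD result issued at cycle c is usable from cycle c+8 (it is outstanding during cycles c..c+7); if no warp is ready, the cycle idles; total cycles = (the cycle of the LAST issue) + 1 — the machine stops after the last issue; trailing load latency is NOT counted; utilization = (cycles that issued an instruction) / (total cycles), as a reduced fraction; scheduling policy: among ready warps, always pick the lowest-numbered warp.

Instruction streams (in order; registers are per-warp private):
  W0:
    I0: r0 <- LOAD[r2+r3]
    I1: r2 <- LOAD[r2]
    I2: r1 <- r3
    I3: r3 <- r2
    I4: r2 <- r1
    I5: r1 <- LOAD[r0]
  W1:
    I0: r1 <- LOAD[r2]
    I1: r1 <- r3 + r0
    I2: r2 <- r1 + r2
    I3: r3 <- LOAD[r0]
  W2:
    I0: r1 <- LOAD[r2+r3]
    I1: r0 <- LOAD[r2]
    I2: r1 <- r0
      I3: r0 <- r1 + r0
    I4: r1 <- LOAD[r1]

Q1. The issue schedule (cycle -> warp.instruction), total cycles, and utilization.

cycle 0: W0.I0
cycle 1: W0.I1
cycle 2: W0.I2
cycle 3: W1.I0
cycle 4: W2.I0
cycle 5: W2.I1
cycle 6: idle
cycle 7: idle
cycle 8: idle
cycle 9: W0.I3
cycle 10: W0.I4
cycle 11: W0.I5
cycle 12: W1.I1
cycle 13: W1.I2
cycle 14: W1.I3
cycle 15: W2.I2
cycle 16: W2.I3
cycle 17: W2.I4

Answer: 18 cycles, utilization 5/6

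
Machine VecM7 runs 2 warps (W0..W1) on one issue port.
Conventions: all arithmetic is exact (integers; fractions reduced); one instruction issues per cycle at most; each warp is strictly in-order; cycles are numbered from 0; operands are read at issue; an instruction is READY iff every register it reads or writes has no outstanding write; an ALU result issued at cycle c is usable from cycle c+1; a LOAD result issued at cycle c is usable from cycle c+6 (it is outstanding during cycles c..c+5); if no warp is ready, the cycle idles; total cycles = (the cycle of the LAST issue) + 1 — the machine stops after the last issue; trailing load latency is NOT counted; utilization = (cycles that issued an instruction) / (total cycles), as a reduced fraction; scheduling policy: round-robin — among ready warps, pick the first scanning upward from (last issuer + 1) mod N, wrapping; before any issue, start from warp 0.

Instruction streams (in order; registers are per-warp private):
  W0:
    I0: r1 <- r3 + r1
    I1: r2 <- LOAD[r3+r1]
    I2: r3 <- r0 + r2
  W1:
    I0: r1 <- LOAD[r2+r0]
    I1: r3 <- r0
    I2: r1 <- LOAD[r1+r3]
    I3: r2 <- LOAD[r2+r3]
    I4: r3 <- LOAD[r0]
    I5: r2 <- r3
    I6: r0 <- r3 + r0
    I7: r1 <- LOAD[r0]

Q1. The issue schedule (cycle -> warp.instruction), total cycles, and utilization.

cycle 0: W0.I0
cycle 1: W1.I0
cycle 2: W0.I1
cycle 3: W1.I1
cycle 4: idle
cycle 5: idle
cycle 6: idle
cycle 7: W1.I2
cycle 8: W0.I2
cycle 9: W1.I3
cycle 10: W1.I4
cycle 11: idle
cycle 12: idle
cycle 13: idle
cycle 14: idle
cycle 15: idle
cycle 16: W1.I5
cycle 17: W1.I6
cycle 18: W1.I7

Answer: 19 cycles, utilization 11/19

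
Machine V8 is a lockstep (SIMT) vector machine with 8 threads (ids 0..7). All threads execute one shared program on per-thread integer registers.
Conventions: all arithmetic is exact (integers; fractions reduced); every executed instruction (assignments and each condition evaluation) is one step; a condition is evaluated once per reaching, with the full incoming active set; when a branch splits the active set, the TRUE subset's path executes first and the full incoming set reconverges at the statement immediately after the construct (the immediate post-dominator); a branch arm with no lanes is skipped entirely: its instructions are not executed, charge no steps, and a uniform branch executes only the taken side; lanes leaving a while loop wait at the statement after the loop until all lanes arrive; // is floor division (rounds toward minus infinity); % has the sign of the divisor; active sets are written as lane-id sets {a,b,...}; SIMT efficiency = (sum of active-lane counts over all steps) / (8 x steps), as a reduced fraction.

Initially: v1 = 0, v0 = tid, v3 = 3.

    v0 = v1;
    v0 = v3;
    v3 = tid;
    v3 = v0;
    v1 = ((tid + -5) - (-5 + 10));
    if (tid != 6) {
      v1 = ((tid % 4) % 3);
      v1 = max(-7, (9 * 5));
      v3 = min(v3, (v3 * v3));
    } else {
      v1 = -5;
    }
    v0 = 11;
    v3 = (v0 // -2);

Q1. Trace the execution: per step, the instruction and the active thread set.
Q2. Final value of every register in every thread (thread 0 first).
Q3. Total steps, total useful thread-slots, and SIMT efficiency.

step 0: v0 <- v1                     {0,1,2,3,4,5,6,7}
step 1: v0 <- v3                     {0,1,2,3,4,5,6,7}
step 2: v3 <- tid                    {0,1,2,3,4,5,6,7}
step 3: v3 <- v0                     {0,1,2,3,4,5,6,7}
step 4: v1 <- ((tid + -5) - (-5 + 10)) {0,1,2,3,4,5,6,7}
step 5: eval (tid != 6)              {0,1,2,3,4,5,6,7}
step 6: v1 <- ((tid % 4) % 3)        {0,1,2,3,4,5,7}
step 7: v1 <- max(-7, (9 * 5))       {0,1,2,3,4,5,7}
step 8: v3 <- min(v3, (v3 * v3))     {0,1,2,3,4,5,7}
step 9: v1 <- -5                     {6}
step 10: v0 <- 11                     {0,1,2,3,4,5,6,7}
step 11: v3 <- (v0 // -2)             {0,1,2,3,4,5,6,7}

Answer: 12 steps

v1: 45,45,45,45,45,45,-5,45
v0: 11,11,11,11,11,11,11,11
v3: -6,-6,-6,-6,-6,-6,-6,-6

steps = 12; useful = 86; efficiency = 86/96 = 43/48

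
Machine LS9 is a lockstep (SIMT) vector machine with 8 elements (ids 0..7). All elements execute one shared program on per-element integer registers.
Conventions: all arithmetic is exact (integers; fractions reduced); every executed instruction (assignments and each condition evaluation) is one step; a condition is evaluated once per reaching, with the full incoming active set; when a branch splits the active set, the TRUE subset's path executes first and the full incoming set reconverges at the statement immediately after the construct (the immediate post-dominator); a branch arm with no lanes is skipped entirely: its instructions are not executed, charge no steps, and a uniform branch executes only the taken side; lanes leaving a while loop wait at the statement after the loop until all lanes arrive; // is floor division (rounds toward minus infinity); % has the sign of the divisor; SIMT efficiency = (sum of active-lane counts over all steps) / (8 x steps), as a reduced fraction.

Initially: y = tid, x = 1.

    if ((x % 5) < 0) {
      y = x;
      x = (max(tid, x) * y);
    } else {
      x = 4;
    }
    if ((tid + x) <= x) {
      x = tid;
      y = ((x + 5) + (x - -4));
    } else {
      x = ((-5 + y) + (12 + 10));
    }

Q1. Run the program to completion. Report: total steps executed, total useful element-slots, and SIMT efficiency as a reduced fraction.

Answer: 6 steps, 33 useful, 11/16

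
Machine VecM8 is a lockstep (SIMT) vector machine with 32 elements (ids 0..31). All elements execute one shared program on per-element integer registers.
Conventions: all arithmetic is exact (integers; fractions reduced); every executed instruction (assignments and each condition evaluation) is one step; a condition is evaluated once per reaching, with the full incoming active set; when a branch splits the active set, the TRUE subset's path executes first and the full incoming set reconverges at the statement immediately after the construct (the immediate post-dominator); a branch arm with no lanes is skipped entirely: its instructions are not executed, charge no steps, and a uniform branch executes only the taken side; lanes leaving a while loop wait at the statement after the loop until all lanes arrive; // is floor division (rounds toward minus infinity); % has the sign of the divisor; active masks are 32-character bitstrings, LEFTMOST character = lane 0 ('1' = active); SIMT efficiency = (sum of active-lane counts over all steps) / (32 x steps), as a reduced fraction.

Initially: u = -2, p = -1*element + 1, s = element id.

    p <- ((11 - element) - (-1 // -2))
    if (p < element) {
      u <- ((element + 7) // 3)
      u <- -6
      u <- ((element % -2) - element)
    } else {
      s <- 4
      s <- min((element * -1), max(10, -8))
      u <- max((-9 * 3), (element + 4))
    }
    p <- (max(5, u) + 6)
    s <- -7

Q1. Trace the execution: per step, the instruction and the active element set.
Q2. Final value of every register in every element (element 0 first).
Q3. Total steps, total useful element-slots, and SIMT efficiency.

step 0: p <- ((11 - element) - (-1 // -2)) 11111111111111111111111111111111
step 1: eval (p < element)           11111111111111111111111111111111
step 2: u <- ((element + 7) // 3)    00000011111111111111111111111111
step 3: u <- -6                      00000011111111111111111111111111
step 4: u <- ((element % -2) - element) 00000011111111111111111111111111
step 5: s <- 4                       11111100000000000000000000000000
step 6: s <- min((element * -1), max(10, -8)) 11111100000000000000000000000000
step 7: u <- max((-9 * 3), (element + 4)) 11111100000000000000000000000000
step 8: p <- (max(5, u) + 6)         11111111111111111111111111111111
step 9: s <- -7                      11111111111111111111111111111111

Answer: 10 steps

u: 4,5,6,7,8,9,-6,-8,-8,-10,-10,-12,-12,-14,-14,-16,-16,-18,-18,-20,-20,-22,-22,-24,-24,-26,-26,-28,-28,-30,-30,-32
p: 11,11,12,13,14,15,11,11,11,11,11,11,11,11,11,11,11,11,11,11,11,11,11,11,11,11,11,11,11,11,11,11
s: -7,-7,-7,-7,-7,-7,-7,-7,-7,-7,-7,-7,-7,-7,-7,-7,-7,-7,-7,-7,-7,-7,-7,-7,-7,-7,-7,-7,-7,-7,-7,-7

steps = 10; useful = 224; efficiency = 224/320 = 7/10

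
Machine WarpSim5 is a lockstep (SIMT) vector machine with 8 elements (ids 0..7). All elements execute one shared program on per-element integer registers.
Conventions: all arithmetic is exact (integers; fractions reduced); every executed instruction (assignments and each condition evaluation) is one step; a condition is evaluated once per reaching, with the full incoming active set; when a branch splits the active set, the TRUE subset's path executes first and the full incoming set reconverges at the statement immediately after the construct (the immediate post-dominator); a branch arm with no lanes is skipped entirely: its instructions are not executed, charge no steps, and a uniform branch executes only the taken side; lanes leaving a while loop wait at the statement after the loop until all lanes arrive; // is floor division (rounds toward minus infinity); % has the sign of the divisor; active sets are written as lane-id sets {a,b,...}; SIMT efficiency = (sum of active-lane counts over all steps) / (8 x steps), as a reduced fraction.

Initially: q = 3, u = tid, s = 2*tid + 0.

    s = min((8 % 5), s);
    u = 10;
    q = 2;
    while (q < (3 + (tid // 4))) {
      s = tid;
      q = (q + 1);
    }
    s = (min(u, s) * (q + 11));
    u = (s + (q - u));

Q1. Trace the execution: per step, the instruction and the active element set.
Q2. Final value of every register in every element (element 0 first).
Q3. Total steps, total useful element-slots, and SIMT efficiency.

step 0: s <- min((8 % 5), s)         {0,1,2,3,4,5,6,7}
step 1: u <- 10                      {0,1,2,3,4,5,6,7}
step 2: q <- 2                       {0,1,2,3,4,5,6,7}
step 3: eval (q < (3 + (tid // 4)))  {0,1,2,3,4,5,6,7}
step 4: s <- tid                     {0,1,2,3,4,5,6,7}
step 5: q <- (q + 1)                 {0,1,2,3,4,5,6,7}
step 6: eval (q < (3 + (tid // 4)))  {0,1,2,3,4,5,6,7}
step 7: s <- tid                     {4,5,6,7}
step 8: q <- (q + 1)                 {4,5,6,7}
step 9: eval (q < (3 + (tid // 4)))  {4,5,6,7}
step 10: s <- (min(u, s) * (q + 11))  {0,1,2,3,4,5,6,7}
step 11: u <- (s + (q - u))           {0,1,2,3,4,5,6,7}

Answer: 12 steps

q: 3,3,3,3,4,4,4,4
u: -7,7,21,35,54,69,84,99
s: 0,14,28,42,60,75,90,105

steps = 12; useful = 84; efficiency = 84/96 = 7/8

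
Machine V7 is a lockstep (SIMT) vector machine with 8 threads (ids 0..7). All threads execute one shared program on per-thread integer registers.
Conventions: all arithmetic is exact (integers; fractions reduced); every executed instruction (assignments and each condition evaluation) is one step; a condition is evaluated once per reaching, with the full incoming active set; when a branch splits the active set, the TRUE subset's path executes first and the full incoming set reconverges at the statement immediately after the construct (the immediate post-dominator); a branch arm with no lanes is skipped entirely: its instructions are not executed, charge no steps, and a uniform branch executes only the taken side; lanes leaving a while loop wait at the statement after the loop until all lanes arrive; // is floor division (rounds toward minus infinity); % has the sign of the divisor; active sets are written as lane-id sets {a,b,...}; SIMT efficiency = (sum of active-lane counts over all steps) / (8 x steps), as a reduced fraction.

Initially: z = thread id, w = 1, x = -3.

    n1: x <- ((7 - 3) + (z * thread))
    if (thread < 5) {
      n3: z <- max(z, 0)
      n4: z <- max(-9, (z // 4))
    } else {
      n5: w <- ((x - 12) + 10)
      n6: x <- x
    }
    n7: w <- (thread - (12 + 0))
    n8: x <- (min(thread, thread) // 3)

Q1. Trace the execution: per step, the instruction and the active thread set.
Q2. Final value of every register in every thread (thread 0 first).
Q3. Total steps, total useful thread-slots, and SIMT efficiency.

step 0: x <- ((7 - 3) + (z * thread)) {0,1,2,3,4,5,6,7}
step 1: eval (thread < 5)            {0,1,2,3,4,5,6,7}
step 2: z <- max(z, 0)               {0,1,2,3,4}
step 3: z <- max(-9, (z // 4))       {0,1,2,3,4}
step 4: w <- ((x - 12) + 10)         {5,6,7}
step 5: x <- x                       {5,6,7}
step 6: w <- (thread - (12 + 0))     {0,1,2,3,4,5,6,7}
step 7: x <- (min(thread, thread) // 3) {0,1,2,3,4,5,6,7}

Answer: 8 steps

z: 0,0,0,0,1,5,6,7
w: -12,-11,-10,-9,-8,-7,-6,-5
x: 0,0,0,1,1,1,2,2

steps = 8; useful = 48; efficiency = 48/64 = 3/4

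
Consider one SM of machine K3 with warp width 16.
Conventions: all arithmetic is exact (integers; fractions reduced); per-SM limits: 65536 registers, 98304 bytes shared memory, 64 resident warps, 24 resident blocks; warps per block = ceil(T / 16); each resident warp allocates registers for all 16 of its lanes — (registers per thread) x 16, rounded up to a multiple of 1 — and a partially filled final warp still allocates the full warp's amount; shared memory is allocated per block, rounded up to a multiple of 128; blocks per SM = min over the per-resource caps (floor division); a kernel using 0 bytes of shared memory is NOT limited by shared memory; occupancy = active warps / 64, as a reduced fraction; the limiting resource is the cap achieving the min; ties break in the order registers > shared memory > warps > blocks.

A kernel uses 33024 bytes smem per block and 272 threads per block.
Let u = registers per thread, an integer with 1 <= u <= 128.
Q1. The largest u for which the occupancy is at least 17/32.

Answer: u = 120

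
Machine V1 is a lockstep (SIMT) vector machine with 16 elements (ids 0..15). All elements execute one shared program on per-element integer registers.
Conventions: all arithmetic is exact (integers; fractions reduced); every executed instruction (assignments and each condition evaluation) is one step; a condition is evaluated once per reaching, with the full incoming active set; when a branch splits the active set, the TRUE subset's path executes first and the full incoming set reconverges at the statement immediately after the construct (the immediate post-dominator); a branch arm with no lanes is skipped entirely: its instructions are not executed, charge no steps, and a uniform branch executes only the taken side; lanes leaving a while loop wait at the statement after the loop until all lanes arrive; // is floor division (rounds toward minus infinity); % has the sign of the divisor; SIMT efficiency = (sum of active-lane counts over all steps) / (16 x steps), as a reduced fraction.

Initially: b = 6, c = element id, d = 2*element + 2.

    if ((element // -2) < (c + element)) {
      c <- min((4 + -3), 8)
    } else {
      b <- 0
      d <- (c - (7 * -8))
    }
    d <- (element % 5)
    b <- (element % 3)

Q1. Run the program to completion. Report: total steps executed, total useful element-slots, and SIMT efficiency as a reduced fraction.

Answer: 6 steps, 65 useful, 65/96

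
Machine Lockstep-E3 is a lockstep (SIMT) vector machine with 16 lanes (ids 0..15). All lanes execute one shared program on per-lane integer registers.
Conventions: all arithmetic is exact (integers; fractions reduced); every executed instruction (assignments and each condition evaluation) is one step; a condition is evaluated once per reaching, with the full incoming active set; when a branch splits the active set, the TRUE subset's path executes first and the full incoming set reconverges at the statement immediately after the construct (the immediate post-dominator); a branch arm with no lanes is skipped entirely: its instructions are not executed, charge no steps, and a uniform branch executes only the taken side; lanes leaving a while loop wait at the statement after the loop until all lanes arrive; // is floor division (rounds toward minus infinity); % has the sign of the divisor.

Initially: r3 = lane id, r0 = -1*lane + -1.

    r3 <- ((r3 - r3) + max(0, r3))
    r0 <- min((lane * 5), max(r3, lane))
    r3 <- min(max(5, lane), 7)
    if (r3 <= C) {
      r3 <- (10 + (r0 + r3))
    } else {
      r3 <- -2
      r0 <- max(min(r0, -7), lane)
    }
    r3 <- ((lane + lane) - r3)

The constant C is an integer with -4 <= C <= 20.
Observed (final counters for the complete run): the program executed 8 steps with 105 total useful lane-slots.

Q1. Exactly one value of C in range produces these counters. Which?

Answer: C = 6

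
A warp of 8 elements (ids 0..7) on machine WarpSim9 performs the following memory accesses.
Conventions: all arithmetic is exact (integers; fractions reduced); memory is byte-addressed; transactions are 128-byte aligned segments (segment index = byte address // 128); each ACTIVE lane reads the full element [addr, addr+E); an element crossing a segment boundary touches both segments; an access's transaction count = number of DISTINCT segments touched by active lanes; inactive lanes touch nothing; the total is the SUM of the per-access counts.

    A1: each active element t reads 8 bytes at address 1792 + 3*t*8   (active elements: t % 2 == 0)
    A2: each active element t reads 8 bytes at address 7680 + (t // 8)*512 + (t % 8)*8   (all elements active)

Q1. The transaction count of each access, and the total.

A1: 2 transactions
A2: 1 transaction

Answer: 2,1; total 3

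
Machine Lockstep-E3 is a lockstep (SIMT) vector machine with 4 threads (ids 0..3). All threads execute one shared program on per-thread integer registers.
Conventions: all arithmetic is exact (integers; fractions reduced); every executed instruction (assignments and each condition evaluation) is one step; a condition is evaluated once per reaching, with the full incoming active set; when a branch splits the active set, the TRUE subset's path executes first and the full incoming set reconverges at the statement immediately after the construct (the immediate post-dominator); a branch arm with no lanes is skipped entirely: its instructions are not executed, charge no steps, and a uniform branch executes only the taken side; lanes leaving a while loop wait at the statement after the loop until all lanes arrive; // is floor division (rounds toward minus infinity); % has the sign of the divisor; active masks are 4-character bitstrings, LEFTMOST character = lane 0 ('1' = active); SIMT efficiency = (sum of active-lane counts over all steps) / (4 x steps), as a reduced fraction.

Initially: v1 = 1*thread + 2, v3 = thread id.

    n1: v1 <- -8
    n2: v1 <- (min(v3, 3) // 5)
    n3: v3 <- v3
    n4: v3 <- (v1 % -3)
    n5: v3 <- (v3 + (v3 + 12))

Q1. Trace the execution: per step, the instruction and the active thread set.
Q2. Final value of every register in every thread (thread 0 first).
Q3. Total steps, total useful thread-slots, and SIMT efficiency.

step 0: v1 <- -8                     1111
step 1: v1 <- (min(v3, 3) // 5)      1111
step 2: v3 <- v3                     1111
step 3: v3 <- (v1 % -3)              1111
step 4: v3 <- (v3 + (v3 + 12))       1111

Answer: 5 steps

v1: 0,0,0,0
v3: 12,12,12,12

steps = 5; useful = 20; efficiency = 20/20 = 1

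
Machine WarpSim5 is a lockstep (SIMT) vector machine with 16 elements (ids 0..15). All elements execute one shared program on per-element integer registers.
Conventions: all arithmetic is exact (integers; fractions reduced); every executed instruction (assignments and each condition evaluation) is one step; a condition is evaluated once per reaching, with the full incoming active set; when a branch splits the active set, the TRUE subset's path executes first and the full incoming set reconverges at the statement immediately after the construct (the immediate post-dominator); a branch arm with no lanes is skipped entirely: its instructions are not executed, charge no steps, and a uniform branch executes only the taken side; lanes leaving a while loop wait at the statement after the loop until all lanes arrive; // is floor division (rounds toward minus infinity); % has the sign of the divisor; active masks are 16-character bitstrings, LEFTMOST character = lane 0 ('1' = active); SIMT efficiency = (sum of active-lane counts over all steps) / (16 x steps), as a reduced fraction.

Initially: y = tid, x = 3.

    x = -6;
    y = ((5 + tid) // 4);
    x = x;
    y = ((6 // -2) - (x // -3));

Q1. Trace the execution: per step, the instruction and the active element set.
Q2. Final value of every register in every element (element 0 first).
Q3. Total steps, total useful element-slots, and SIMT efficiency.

step 0: x <- -6                      1111111111111111
step 1: y <- ((5 + tid) // 4)        1111111111111111
step 2: x <- x                       1111111111111111
step 3: y <- ((6 // -2) - (x // -3)) 1111111111111111

Answer: 4 steps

y: -5,-5,-5,-5,-5,-5,-5,-5,-5,-5,-5,-5,-5,-5,-5,-5
x: -6,-6,-6,-6,-6,-6,-6,-6,-6,-6,-6,-6,-6,-6,-6,-6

steps = 4; useful = 64; efficiency = 64/64 = 1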